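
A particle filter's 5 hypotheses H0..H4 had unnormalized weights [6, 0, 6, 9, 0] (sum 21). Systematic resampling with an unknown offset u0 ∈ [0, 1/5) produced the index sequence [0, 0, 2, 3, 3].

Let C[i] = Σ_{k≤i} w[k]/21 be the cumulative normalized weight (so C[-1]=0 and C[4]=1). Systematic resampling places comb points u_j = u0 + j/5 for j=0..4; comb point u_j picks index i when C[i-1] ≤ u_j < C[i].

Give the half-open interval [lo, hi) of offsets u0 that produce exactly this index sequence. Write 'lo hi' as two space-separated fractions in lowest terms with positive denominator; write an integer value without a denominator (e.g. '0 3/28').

0 3/35

C = [2/7, 2/7, 4/7, 1, 1]
j=0 picked index 0: u0 ∈ [0, 2/7)
j=1 picked index 0: u0 ∈ [-1/5, 3/35)
j=2 picked index 2: u0 ∈ [-4/35, 6/35)
j=3 picked index 3: u0 ∈ [-1/35, 2/5)
j=4 picked index 3: u0 ∈ [-8/35, 1/5)
intersection: [0, 3/35)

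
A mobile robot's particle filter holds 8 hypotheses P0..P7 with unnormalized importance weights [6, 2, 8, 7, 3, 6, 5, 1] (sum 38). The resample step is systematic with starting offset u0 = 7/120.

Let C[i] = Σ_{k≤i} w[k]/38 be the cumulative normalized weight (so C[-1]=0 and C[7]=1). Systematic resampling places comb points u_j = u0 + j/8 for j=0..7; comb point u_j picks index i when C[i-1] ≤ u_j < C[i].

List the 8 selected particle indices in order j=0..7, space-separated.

0 1 2 3 3 4 5 6

C = [3/19, 4/19, 8/19, 23/38, 13/19, 16/19, 37/38, 1]
j=0: u_0=7/120 ∈ [0, 3/19) → index 0
j=1: u_1=11/60 ∈ [3/19, 4/19) → index 1
j=2: u_2=37/120 ∈ [4/19, 8/19) → index 2
j=3: u_3=13/30 ∈ [8/19, 23/38) → index 3
j=4: u_4=67/120 ∈ [8/19, 23/38) → index 3
j=5: u_5=41/60 ∈ [23/38, 13/19) → index 4
j=6: u_6=97/120 ∈ [13/19, 16/19) → index 5
j=7: u_7=14/15 ∈ [16/19, 37/38) → index 6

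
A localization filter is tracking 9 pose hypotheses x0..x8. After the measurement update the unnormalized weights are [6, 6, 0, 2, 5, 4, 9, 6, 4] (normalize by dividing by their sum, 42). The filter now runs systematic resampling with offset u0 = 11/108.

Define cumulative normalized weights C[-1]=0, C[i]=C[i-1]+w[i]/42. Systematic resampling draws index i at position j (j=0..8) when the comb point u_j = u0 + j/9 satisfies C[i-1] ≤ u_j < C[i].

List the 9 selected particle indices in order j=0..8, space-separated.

C = [1/7, 2/7, 2/7, 1/3, 19/42, 23/42, 16/21, 19/21, 1]
j=0: u_0=11/108 ∈ [0, 1/7) → index 0
j=1: u_1=23/108 ∈ [1/7, 2/7) → index 1
j=2: u_2=35/108 ∈ [2/7, 1/3) → index 3
j=3: u_3=47/108 ∈ [1/3, 19/42) → index 4
j=4: u_4=59/108 ∈ [19/42, 23/42) → index 5
j=5: u_5=71/108 ∈ [23/42, 16/21) → index 6
j=6: u_6=83/108 ∈ [16/21, 19/21) → index 7
j=7: u_7=95/108 ∈ [16/21, 19/21) → index 7
j=8: u_8=107/108 ∈ [19/21, 1) → index 8

0 1 3 4 5 6 7 7 8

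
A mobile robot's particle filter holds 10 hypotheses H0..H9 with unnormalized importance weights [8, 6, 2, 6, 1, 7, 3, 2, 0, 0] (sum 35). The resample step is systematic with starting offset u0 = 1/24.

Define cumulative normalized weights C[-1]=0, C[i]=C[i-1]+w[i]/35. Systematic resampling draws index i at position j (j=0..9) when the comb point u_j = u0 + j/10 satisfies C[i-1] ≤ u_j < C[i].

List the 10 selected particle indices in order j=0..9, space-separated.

0 0 1 1 2 3 4 5 5 6

C = [8/35, 2/5, 16/35, 22/35, 23/35, 6/7, 33/35, 1, 1, 1]
j=0: u_0=1/24 ∈ [0, 8/35) → index 0
j=1: u_1=17/120 ∈ [0, 8/35) → index 0
j=2: u_2=29/120 ∈ [8/35, 2/5) → index 1
j=3: u_3=41/120 ∈ [8/35, 2/5) → index 1
j=4: u_4=53/120 ∈ [2/5, 16/35) → index 2
j=5: u_5=13/24 ∈ [16/35, 22/35) → index 3
j=6: u_6=77/120 ∈ [22/35, 23/35) → index 4
j=7: u_7=89/120 ∈ [23/35, 6/7) → index 5
j=8: u_8=101/120 ∈ [23/35, 6/7) → index 5
j=9: u_9=113/120 ∈ [6/7, 33/35) → index 6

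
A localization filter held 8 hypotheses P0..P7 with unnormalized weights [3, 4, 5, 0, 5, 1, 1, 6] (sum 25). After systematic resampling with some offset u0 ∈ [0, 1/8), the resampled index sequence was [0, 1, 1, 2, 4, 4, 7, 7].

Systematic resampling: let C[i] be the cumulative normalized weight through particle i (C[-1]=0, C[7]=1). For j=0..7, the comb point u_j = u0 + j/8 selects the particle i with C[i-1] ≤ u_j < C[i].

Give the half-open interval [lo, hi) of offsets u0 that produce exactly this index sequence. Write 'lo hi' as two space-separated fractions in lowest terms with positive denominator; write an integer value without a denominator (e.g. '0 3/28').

1/100 3/100

C = [3/25, 7/25, 12/25, 12/25, 17/25, 18/25, 19/25, 1]
j=0 picked index 0: u0 ∈ [0, 3/25)
j=1 picked index 1: u0 ∈ [-1/200, 31/200)
j=2 picked index 1: u0 ∈ [-13/100, 3/100)
j=3 picked index 2: u0 ∈ [-19/200, 21/200)
j=4 picked index 4: u0 ∈ [-1/50, 9/50)
j=5 picked index 4: u0 ∈ [-29/200, 11/200)
j=6 picked index 7: u0 ∈ [1/100, 1/4)
j=7 picked index 7: u0 ∈ [-23/200, 1/8)
intersection: [1/100, 3/100)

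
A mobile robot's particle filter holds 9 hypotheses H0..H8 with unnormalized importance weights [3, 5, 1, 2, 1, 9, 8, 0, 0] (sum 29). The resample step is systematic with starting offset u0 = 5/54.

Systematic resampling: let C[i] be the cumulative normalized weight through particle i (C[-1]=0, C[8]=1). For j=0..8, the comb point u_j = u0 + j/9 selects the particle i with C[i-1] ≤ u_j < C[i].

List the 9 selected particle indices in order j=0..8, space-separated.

0 1 3 5 5 5 6 6 6

C = [3/29, 8/29, 9/29, 11/29, 12/29, 21/29, 1, 1, 1]
j=0: u_0=5/54 ∈ [0, 3/29) → index 0
j=1: u_1=11/54 ∈ [3/29, 8/29) → index 1
j=2: u_2=17/54 ∈ [9/29, 11/29) → index 3
j=3: u_3=23/54 ∈ [12/29, 21/29) → index 5
j=4: u_4=29/54 ∈ [12/29, 21/29) → index 5
j=5: u_5=35/54 ∈ [12/29, 21/29) → index 5
j=6: u_6=41/54 ∈ [21/29, 1) → index 6
j=7: u_7=47/54 ∈ [21/29, 1) → index 6
j=8: u_8=53/54 ∈ [21/29, 1) → index 6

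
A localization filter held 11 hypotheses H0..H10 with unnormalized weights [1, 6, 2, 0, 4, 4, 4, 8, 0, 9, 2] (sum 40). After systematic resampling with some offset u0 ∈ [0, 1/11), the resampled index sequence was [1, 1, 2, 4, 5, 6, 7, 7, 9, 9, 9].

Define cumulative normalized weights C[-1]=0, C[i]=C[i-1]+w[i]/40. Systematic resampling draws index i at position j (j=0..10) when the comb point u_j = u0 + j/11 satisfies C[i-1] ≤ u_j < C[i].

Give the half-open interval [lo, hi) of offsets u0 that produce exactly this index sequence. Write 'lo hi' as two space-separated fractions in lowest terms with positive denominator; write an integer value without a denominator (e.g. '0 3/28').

C = [1/40, 7/40, 9/40, 9/40, 13/40, 17/40, 21/40, 29/40, 29/40, 19/20, 1]
j=0 picked index 1: u0 ∈ [1/40, 7/40)
j=1 picked index 1: u0 ∈ [-29/440, 37/440)
j=2 picked index 2: u0 ∈ [-3/440, 19/440)
j=3 picked index 4: u0 ∈ [-21/440, 23/440)
j=4 picked index 5: u0 ∈ [-17/440, 27/440)
j=5 picked index 6: u0 ∈ [-13/440, 31/440)
j=6 picked index 7: u0 ∈ [-9/440, 79/440)
j=7 picked index 7: u0 ∈ [-49/440, 39/440)
j=8 picked index 9: u0 ∈ [-1/440, 49/220)
j=9 picked index 9: u0 ∈ [-41/440, 29/220)
j=10 picked index 9: u0 ∈ [-81/440, 9/220)
intersection: [1/40, 9/220)

1/40 9/220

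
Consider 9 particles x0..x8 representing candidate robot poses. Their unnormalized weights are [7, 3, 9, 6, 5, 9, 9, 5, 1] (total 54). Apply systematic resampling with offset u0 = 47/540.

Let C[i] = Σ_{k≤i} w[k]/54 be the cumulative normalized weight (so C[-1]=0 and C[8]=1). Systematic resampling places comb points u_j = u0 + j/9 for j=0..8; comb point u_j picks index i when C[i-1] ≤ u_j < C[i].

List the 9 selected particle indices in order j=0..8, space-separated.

0 2 2 3 4 5 6 6 7

C = [7/54, 5/27, 19/54, 25/54, 5/9, 13/18, 8/9, 53/54, 1]
j=0: u_0=47/540 ∈ [0, 7/54) → index 0
j=1: u_1=107/540 ∈ [5/27, 19/54) → index 2
j=2: u_2=167/540 ∈ [5/27, 19/54) → index 2
j=3: u_3=227/540 ∈ [19/54, 25/54) → index 3
j=4: u_4=287/540 ∈ [25/54, 5/9) → index 4
j=5: u_5=347/540 ∈ [5/9, 13/18) → index 5
j=6: u_6=407/540 ∈ [13/18, 8/9) → index 6
j=7: u_7=467/540 ∈ [13/18, 8/9) → index 6
j=8: u_8=527/540 ∈ [8/9, 53/54) → index 7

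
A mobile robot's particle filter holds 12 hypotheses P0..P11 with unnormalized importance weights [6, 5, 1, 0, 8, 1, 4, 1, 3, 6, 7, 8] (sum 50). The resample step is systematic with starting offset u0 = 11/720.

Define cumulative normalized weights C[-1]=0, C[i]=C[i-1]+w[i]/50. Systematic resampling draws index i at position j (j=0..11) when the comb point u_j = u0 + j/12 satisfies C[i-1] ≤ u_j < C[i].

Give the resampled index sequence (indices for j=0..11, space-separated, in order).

0 0 1 4 4 6 7 9 9 10 11 11

C = [3/25, 11/50, 6/25, 6/25, 2/5, 21/50, 1/2, 13/25, 29/50, 7/10, 21/25, 1]
j=0: u_0=11/720 ∈ [0, 3/25) → index 0
j=1: u_1=71/720 ∈ [0, 3/25) → index 0
j=2: u_2=131/720 ∈ [3/25, 11/50) → index 1
j=3: u_3=191/720 ∈ [6/25, 2/5) → index 4
j=4: u_4=251/720 ∈ [6/25, 2/5) → index 4
j=5: u_5=311/720 ∈ [21/50, 1/2) → index 6
j=6: u_6=371/720 ∈ [1/2, 13/25) → index 7
j=7: u_7=431/720 ∈ [29/50, 7/10) → index 9
j=8: u_8=491/720 ∈ [29/50, 7/10) → index 9
j=9: u_9=551/720 ∈ [7/10, 21/25) → index 10
j=10: u_10=611/720 ∈ [21/25, 1) → index 11
j=11: u_11=671/720 ∈ [21/25, 1) → index 11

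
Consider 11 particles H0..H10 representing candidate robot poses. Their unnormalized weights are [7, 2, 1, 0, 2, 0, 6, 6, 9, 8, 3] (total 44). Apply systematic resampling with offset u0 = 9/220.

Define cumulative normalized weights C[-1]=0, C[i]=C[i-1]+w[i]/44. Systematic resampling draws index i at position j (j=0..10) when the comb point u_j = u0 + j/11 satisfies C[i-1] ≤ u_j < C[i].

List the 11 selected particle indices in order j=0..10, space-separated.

0 0 2 6 6 7 8 8 9 9 10

C = [7/44, 9/44, 5/22, 5/22, 3/11, 3/11, 9/22, 6/11, 3/4, 41/44, 1]
j=0: u_0=9/220 ∈ [0, 7/44) → index 0
j=1: u_1=29/220 ∈ [0, 7/44) → index 0
j=2: u_2=49/220 ∈ [9/44, 5/22) → index 2
j=3: u_3=69/220 ∈ [3/11, 9/22) → index 6
j=4: u_4=89/220 ∈ [3/11, 9/22) → index 6
j=5: u_5=109/220 ∈ [9/22, 6/11) → index 7
j=6: u_6=129/220 ∈ [6/11, 3/4) → index 8
j=7: u_7=149/220 ∈ [6/11, 3/4) → index 8
j=8: u_8=169/220 ∈ [3/4, 41/44) → index 9
j=9: u_9=189/220 ∈ [3/4, 41/44) → index 9
j=10: u_10=19/20 ∈ [41/44, 1) → index 10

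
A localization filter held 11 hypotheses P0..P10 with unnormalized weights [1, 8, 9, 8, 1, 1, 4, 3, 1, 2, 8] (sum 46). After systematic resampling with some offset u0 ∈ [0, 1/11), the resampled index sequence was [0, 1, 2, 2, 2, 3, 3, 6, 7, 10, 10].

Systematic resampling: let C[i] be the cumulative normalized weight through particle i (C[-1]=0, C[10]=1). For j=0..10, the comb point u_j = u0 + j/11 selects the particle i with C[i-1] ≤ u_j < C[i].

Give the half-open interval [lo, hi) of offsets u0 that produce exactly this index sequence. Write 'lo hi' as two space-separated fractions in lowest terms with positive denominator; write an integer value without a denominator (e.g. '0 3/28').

7/506 5/253

C = [1/46, 9/46, 9/23, 13/23, 27/46, 14/23, 16/23, 35/46, 18/23, 19/23, 1]
j=0 picked index 0: u0 ∈ [0, 1/46)
j=1 picked index 1: u0 ∈ [-35/506, 53/506)
j=2 picked index 2: u0 ∈ [7/506, 53/253)
j=3 picked index 2: u0 ∈ [-39/506, 30/253)
j=4 picked index 2: u0 ∈ [-85/506, 7/253)
j=5 picked index 3: u0 ∈ [-16/253, 28/253)
j=6 picked index 3: u0 ∈ [-39/253, 5/253)
j=7 picked index 6: u0 ∈ [-7/253, 15/253)
j=8 picked index 7: u0 ∈ [-8/253, 17/506)
j=9 picked index 10: u0 ∈ [2/253, 2/11)
j=10 picked index 10: u0 ∈ [-21/253, 1/11)
intersection: [7/506, 5/253)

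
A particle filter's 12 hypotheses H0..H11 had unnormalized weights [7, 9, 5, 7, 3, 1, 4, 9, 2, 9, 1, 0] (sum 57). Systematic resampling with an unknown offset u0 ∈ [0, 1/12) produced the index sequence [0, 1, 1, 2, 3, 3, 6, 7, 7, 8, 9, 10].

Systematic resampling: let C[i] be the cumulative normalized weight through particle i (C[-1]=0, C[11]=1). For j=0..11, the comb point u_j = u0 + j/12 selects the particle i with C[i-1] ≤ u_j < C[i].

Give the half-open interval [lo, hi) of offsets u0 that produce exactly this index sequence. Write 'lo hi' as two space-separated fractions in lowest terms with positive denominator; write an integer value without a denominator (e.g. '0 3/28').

C = [7/57, 16/57, 7/19, 28/57, 31/57, 32/57, 12/19, 15/19, 47/57, 56/57, 1, 1]
j=0 picked index 0: u0 ∈ [0, 7/57)
j=1 picked index 1: u0 ∈ [3/76, 15/76)
j=2 picked index 1: u0 ∈ [-5/114, 13/114)
j=3 picked index 2: u0 ∈ [7/228, 9/76)
j=4 picked index 3: u0 ∈ [2/57, 3/19)
j=5 picked index 3: u0 ∈ [-11/228, 17/228)
j=6 picked index 6: u0 ∈ [7/114, 5/38)
j=7 picked index 7: u0 ∈ [11/228, 47/228)
j=8 picked index 7: u0 ∈ [-2/57, 7/57)
j=9 picked index 8: u0 ∈ [3/76, 17/228)
j=10 picked index 9: u0 ∈ [-1/114, 17/114)
j=11 picked index 10: u0 ∈ [5/76, 1/12)
intersection: [5/76, 17/228)

5/76 17/228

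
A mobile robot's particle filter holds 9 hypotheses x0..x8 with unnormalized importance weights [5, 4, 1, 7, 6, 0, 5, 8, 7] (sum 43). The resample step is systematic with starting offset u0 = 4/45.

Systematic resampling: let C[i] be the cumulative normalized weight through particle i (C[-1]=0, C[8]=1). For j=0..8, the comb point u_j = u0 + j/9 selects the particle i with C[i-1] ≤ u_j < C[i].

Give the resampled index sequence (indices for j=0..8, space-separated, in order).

C = [5/43, 9/43, 10/43, 17/43, 23/43, 23/43, 28/43, 36/43, 1]
j=0: u_0=4/45 ∈ [0, 5/43) → index 0
j=1: u_1=1/5 ∈ [5/43, 9/43) → index 1
j=2: u_2=14/45 ∈ [10/43, 17/43) → index 3
j=3: u_3=19/45 ∈ [17/43, 23/43) → index 4
j=4: u_4=8/15 ∈ [17/43, 23/43) → index 4
j=5: u_5=29/45 ∈ [23/43, 28/43) → index 6
j=6: u_6=34/45 ∈ [28/43, 36/43) → index 7
j=7: u_7=13/15 ∈ [36/43, 1) → index 8
j=8: u_8=44/45 ∈ [36/43, 1) → index 8

0 1 3 4 4 6 7 8 8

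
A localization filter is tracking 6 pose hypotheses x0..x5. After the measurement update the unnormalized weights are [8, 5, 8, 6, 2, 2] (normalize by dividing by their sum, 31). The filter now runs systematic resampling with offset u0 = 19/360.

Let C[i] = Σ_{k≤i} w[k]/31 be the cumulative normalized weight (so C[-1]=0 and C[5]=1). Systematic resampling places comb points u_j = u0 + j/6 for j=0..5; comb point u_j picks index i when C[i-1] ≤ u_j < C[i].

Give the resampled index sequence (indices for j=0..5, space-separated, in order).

C = [8/31, 13/31, 21/31, 27/31, 29/31, 1]
j=0: u_0=19/360 ∈ [0, 8/31) → index 0
j=1: u_1=79/360 ∈ [0, 8/31) → index 0
j=2: u_2=139/360 ∈ [8/31, 13/31) → index 1
j=3: u_3=199/360 ∈ [13/31, 21/31) → index 2
j=4: u_4=259/360 ∈ [21/31, 27/31) → index 3
j=5: u_5=319/360 ∈ [27/31, 29/31) → index 4

0 0 1 2 3 4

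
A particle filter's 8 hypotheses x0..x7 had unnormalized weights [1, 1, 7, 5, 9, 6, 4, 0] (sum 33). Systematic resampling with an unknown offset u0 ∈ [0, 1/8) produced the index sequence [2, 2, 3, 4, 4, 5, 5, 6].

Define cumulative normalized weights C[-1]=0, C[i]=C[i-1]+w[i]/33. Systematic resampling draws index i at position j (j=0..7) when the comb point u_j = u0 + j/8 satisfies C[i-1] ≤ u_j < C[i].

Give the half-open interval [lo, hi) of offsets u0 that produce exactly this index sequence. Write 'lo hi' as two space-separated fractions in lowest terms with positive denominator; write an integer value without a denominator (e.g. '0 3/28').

19/264 1/8

C = [1/33, 2/33, 3/11, 14/33, 23/33, 29/33, 1, 1]
j=0 picked index 2: u0 ∈ [2/33, 3/11)
j=1 picked index 2: u0 ∈ [-17/264, 13/88)
j=2 picked index 3: u0 ∈ [1/44, 23/132)
j=3 picked index 4: u0 ∈ [13/264, 85/264)
j=4 picked index 4: u0 ∈ [-5/66, 13/66)
j=5 picked index 5: u0 ∈ [19/264, 67/264)
j=6 picked index 5: u0 ∈ [-7/132, 17/132)
j=7 picked index 6: u0 ∈ [1/264, 1/8)
intersection: [19/264, 1/8)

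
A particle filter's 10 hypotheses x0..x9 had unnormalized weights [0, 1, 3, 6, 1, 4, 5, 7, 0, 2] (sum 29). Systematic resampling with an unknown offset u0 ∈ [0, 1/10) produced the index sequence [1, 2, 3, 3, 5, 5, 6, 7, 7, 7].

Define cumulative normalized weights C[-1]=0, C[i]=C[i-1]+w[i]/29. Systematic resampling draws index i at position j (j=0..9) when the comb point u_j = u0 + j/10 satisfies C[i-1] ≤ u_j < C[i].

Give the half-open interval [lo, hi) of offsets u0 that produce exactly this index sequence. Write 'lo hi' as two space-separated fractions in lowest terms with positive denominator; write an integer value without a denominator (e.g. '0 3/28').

C = [0, 1/29, 4/29, 10/29, 11/29, 15/29, 20/29, 27/29, 27/29, 1]
j=0 picked index 1: u0 ∈ [0, 1/29)
j=1 picked index 2: u0 ∈ [-19/290, 11/290)
j=2 picked index 3: u0 ∈ [-9/145, 21/145)
j=3 picked index 3: u0 ∈ [-47/290, 13/290)
j=4 picked index 5: u0 ∈ [-3/145, 17/145)
j=5 picked index 5: u0 ∈ [-7/58, 1/58)
j=6 picked index 6: u0 ∈ [-12/145, 13/145)
j=7 picked index 7: u0 ∈ [-3/290, 67/290)
j=8 picked index 7: u0 ∈ [-16/145, 19/145)
j=9 picked index 7: u0 ∈ [-61/290, 9/290)
intersection: [0, 1/58)

0 1/58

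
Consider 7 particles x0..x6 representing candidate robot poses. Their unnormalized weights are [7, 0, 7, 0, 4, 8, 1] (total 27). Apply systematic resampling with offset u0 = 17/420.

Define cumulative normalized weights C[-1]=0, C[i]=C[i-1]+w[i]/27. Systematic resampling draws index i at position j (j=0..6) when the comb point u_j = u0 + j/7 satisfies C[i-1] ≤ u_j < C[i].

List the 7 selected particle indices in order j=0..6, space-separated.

C = [7/27, 7/27, 14/27, 14/27, 2/3, 26/27, 1]
j=0: u_0=17/420 ∈ [0, 7/27) → index 0
j=1: u_1=11/60 ∈ [0, 7/27) → index 0
j=2: u_2=137/420 ∈ [7/27, 14/27) → index 2
j=3: u_3=197/420 ∈ [7/27, 14/27) → index 2
j=4: u_4=257/420 ∈ [14/27, 2/3) → index 4
j=5: u_5=317/420 ∈ [2/3, 26/27) → index 5
j=6: u_6=377/420 ∈ [2/3, 26/27) → index 5

0 0 2 2 4 5 5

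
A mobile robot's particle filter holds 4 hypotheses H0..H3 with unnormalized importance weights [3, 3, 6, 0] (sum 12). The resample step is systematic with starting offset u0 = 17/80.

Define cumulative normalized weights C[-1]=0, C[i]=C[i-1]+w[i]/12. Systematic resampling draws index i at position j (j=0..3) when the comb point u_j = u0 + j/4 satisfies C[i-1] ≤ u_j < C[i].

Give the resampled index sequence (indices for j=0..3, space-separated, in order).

0 1 2 2

C = [1/4, 1/2, 1, 1]
j=0: u_0=17/80 ∈ [0, 1/4) → index 0
j=1: u_1=37/80 ∈ [1/4, 1/2) → index 1
j=2: u_2=57/80 ∈ [1/2, 1) → index 2
j=3: u_3=77/80 ∈ [1/2, 1) → index 2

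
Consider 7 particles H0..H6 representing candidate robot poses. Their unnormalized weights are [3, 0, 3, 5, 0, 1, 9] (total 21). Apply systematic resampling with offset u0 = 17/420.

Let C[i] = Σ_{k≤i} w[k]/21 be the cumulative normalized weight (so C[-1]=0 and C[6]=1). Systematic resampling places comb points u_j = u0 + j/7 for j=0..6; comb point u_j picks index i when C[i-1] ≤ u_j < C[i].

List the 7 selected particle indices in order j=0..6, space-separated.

0 2 3 3 6 6 6

C = [1/7, 1/7, 2/7, 11/21, 11/21, 4/7, 1]
j=0: u_0=17/420 ∈ [0, 1/7) → index 0
j=1: u_1=11/60 ∈ [1/7, 2/7) → index 2
j=2: u_2=137/420 ∈ [2/7, 11/21) → index 3
j=3: u_3=197/420 ∈ [2/7, 11/21) → index 3
j=4: u_4=257/420 ∈ [4/7, 1) → index 6
j=5: u_5=317/420 ∈ [4/7, 1) → index 6
j=6: u_6=377/420 ∈ [4/7, 1) → index 6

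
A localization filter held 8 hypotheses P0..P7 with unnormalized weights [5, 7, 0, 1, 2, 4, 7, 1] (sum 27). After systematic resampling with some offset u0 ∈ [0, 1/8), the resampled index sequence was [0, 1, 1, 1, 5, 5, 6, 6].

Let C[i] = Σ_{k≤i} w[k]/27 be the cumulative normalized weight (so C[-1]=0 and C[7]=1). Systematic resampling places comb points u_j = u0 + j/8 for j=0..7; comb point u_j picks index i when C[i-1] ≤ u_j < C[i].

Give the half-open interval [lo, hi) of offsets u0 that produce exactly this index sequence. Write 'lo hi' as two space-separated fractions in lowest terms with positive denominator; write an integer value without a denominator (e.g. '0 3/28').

13/216 5/72

C = [5/27, 4/9, 4/9, 13/27, 5/9, 19/27, 26/27, 1]
j=0 picked index 0: u0 ∈ [0, 5/27)
j=1 picked index 1: u0 ∈ [13/216, 23/72)
j=2 picked index 1: u0 ∈ [-7/108, 7/36)
j=3 picked index 1: u0 ∈ [-41/216, 5/72)
j=4 picked index 5: u0 ∈ [1/18, 11/54)
j=5 picked index 5: u0 ∈ [-5/72, 17/216)
j=6 picked index 6: u0 ∈ [-5/108, 23/108)
j=7 picked index 6: u0 ∈ [-37/216, 19/216)
intersection: [13/216, 5/72)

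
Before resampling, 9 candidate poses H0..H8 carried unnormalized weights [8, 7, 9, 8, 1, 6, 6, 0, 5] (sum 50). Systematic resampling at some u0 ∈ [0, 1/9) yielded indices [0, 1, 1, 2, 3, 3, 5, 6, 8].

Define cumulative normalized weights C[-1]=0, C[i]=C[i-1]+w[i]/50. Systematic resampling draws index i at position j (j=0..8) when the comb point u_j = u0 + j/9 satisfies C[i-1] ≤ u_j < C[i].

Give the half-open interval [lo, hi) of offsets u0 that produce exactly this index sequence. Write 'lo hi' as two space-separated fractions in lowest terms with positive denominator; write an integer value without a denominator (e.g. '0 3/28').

11/225 7/90

C = [4/25, 3/10, 12/25, 16/25, 33/50, 39/50, 9/10, 9/10, 1]
j=0 picked index 0: u0 ∈ [0, 4/25)
j=1 picked index 1: u0 ∈ [11/225, 17/90)
j=2 picked index 1: u0 ∈ [-14/225, 7/90)
j=3 picked index 2: u0 ∈ [-1/30, 11/75)
j=4 picked index 3: u0 ∈ [8/225, 44/225)
j=5 picked index 3: u0 ∈ [-17/225, 19/225)
j=6 picked index 5: u0 ∈ [-1/150, 17/150)
j=7 picked index 6: u0 ∈ [1/450, 11/90)
j=8 picked index 8: u0 ∈ [1/90, 1/9)
intersection: [11/225, 7/90)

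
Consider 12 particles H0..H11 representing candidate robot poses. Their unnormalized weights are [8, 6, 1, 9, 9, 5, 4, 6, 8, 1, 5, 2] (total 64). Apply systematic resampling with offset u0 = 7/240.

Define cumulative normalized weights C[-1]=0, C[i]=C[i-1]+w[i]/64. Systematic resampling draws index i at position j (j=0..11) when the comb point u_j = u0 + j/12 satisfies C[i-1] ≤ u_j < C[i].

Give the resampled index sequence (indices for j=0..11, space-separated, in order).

0 0 1 3 3 4 5 6 7 8 8 10

C = [1/8, 7/32, 15/64, 3/8, 33/64, 19/32, 21/32, 3/4, 7/8, 57/64, 31/32, 1]
j=0: u_0=7/240 ∈ [0, 1/8) → index 0
j=1: u_1=9/80 ∈ [0, 1/8) → index 0
j=2: u_2=47/240 ∈ [1/8, 7/32) → index 1
j=3: u_3=67/240 ∈ [15/64, 3/8) → index 3
j=4: u_4=29/80 ∈ [15/64, 3/8) → index 3
j=5: u_5=107/240 ∈ [3/8, 33/64) → index 4
j=6: u_6=127/240 ∈ [33/64, 19/32) → index 5
j=7: u_7=49/80 ∈ [19/32, 21/32) → index 6
j=8: u_8=167/240 ∈ [21/32, 3/4) → index 7
j=9: u_9=187/240 ∈ [3/4, 7/8) → index 8
j=10: u_10=69/80 ∈ [3/4, 7/8) → index 8
j=11: u_11=227/240 ∈ [57/64, 31/32) → index 10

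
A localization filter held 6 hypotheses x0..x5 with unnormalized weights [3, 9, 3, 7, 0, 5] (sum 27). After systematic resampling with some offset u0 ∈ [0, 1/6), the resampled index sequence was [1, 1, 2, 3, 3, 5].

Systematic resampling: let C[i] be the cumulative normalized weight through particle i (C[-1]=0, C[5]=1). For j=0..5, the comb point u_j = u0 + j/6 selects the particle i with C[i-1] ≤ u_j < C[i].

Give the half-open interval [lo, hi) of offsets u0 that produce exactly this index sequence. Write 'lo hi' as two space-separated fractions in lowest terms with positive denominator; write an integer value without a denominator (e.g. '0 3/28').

C = [1/9, 4/9, 5/9, 22/27, 22/27, 1]
j=0 picked index 1: u0 ∈ [1/9, 4/9)
j=1 picked index 1: u0 ∈ [-1/18, 5/18)
j=2 picked index 2: u0 ∈ [1/9, 2/9)
j=3 picked index 3: u0 ∈ [1/18, 17/54)
j=4 picked index 3: u0 ∈ [-1/9, 4/27)
j=5 picked index 5: u0 ∈ [-1/54, 1/6)
intersection: [1/9, 4/27)

1/9 4/27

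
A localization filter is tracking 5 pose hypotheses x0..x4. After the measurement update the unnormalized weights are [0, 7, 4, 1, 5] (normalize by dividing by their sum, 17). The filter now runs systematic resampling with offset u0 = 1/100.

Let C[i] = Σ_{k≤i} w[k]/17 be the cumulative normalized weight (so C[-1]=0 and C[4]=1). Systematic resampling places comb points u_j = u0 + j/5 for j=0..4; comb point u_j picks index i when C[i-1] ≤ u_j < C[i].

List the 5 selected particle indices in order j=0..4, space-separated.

1 1 1 2 4

C = [0, 7/17, 11/17, 12/17, 1]
j=0: u_0=1/100 ∈ [0, 7/17) → index 1
j=1: u_1=21/100 ∈ [0, 7/17) → index 1
j=2: u_2=41/100 ∈ [0, 7/17) → index 1
j=3: u_3=61/100 ∈ [7/17, 11/17) → index 2
j=4: u_4=81/100 ∈ [12/17, 1) → index 4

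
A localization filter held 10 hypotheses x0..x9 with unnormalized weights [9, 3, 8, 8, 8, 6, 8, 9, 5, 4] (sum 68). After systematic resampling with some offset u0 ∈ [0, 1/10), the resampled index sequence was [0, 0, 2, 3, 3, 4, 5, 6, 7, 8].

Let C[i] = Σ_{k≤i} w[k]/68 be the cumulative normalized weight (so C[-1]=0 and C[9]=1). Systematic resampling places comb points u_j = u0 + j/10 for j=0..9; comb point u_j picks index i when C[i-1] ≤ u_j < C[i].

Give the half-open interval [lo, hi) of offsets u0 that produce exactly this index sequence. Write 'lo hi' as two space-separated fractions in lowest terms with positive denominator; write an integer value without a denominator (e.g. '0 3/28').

C = [9/68, 3/17, 5/17, 7/17, 9/17, 21/34, 25/34, 59/68, 16/17, 1]
j=0 picked index 0: u0 ∈ [0, 9/68)
j=1 picked index 0: u0 ∈ [-1/10, 11/340)
j=2 picked index 2: u0 ∈ [-2/85, 8/85)
j=3 picked index 3: u0 ∈ [-1/170, 19/170)
j=4 picked index 3: u0 ∈ [-9/85, 1/85)
j=5 picked index 4: u0 ∈ [-3/34, 1/34)
j=6 picked index 5: u0 ∈ [-6/85, 3/170)
j=7 picked index 6: u0 ∈ [-7/85, 3/85)
j=8 picked index 7: u0 ∈ [-11/170, 23/340)
j=9 picked index 8: u0 ∈ [-11/340, 7/170)
intersection: [0, 1/85)

0 1/85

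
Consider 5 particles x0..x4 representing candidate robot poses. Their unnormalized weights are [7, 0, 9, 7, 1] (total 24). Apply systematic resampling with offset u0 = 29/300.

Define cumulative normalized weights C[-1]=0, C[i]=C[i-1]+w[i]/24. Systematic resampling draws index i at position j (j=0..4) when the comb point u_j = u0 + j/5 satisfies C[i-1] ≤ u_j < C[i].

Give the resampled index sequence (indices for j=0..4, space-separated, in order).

0 2 2 3 3

C = [7/24, 7/24, 2/3, 23/24, 1]
j=0: u_0=29/300 ∈ [0, 7/24) → index 0
j=1: u_1=89/300 ∈ [7/24, 2/3) → index 2
j=2: u_2=149/300 ∈ [7/24, 2/3) → index 2
j=3: u_3=209/300 ∈ [2/3, 23/24) → index 3
j=4: u_4=269/300 ∈ [2/3, 23/24) → index 3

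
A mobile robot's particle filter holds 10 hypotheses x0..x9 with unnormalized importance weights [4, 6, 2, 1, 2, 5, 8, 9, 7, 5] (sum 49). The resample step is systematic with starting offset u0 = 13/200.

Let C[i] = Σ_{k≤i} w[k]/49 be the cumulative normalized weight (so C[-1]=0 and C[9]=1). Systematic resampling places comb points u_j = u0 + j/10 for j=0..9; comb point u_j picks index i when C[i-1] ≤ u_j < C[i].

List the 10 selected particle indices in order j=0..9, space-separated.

C = [4/49, 10/49, 12/49, 13/49, 15/49, 20/49, 4/7, 37/49, 44/49, 1]
j=0: u_0=13/200 ∈ [0, 4/49) → index 0
j=1: u_1=33/200 ∈ [4/49, 10/49) → index 1
j=2: u_2=53/200 ∈ [12/49, 13/49) → index 3
j=3: u_3=73/200 ∈ [15/49, 20/49) → index 5
j=4: u_4=93/200 ∈ [20/49, 4/7) → index 6
j=5: u_5=113/200 ∈ [20/49, 4/7) → index 6
j=6: u_6=133/200 ∈ [4/7, 37/49) → index 7
j=7: u_7=153/200 ∈ [37/49, 44/49) → index 8
j=8: u_8=173/200 ∈ [37/49, 44/49) → index 8
j=9: u_9=193/200 ∈ [44/49, 1) → index 9

0 1 3 5 6 6 7 8 8 9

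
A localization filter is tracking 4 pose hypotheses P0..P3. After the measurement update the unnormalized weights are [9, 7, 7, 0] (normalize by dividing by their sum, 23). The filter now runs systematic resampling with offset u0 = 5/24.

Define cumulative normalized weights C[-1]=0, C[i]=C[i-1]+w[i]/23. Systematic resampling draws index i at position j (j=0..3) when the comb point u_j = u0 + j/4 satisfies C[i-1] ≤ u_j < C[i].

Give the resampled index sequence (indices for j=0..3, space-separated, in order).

0 1 2 2

C = [9/23, 16/23, 1, 1]
j=0: u_0=5/24 ∈ [0, 9/23) → index 0
j=1: u_1=11/24 ∈ [9/23, 16/23) → index 1
j=2: u_2=17/24 ∈ [16/23, 1) → index 2
j=3: u_3=23/24 ∈ [16/23, 1) → index 2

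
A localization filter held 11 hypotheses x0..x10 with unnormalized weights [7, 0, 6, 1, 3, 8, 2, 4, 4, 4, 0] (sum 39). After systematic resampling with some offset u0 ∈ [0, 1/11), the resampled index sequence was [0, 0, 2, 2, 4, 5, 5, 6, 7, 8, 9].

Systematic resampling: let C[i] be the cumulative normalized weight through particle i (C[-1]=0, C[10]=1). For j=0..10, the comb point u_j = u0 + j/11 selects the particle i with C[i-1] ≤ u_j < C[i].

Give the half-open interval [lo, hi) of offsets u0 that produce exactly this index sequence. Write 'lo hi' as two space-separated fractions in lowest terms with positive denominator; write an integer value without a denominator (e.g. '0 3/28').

2/429 8/143

C = [7/39, 7/39, 1/3, 14/39, 17/39, 25/39, 9/13, 31/39, 35/39, 1, 1]
j=0 picked index 0: u0 ∈ [0, 7/39)
j=1 picked index 0: u0 ∈ [-1/11, 38/429)
j=2 picked index 2: u0 ∈ [-1/429, 5/33)
j=3 picked index 2: u0 ∈ [-40/429, 2/33)
j=4 picked index 4: u0 ∈ [-2/429, 31/429)
j=5 picked index 5: u0 ∈ [-8/429, 80/429)
j=6 picked index 5: u0 ∈ [-47/429, 41/429)
j=7 picked index 6: u0 ∈ [2/429, 8/143)
j=8 picked index 7: u0 ∈ [-5/143, 29/429)
j=9 picked index 8: u0 ∈ [-10/429, 34/429)
j=10 picked index 9: u0 ∈ [-5/429, 1/11)
intersection: [2/429, 8/143)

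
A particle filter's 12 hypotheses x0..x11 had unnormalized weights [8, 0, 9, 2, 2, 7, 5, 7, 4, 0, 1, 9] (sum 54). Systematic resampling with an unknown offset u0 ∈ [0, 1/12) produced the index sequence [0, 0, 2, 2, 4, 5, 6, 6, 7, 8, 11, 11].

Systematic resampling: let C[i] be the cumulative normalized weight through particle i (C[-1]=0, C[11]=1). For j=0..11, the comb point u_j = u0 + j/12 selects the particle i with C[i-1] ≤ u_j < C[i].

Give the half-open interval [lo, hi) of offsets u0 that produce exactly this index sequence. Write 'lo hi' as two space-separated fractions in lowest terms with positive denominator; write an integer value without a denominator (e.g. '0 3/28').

C = [4/27, 4/27, 17/54, 19/54, 7/18, 14/27, 11/18, 20/27, 22/27, 22/27, 5/6, 1]
j=0 picked index 0: u0 ∈ [0, 4/27)
j=1 picked index 0: u0 ∈ [-1/12, 7/108)
j=2 picked index 2: u0 ∈ [-1/54, 4/27)
j=3 picked index 2: u0 ∈ [-11/108, 7/108)
j=4 picked index 4: u0 ∈ [1/54, 1/18)
j=5 picked index 5: u0 ∈ [-1/36, 11/108)
j=6 picked index 6: u0 ∈ [1/54, 1/9)
j=7 picked index 6: u0 ∈ [-7/108, 1/36)
j=8 picked index 7: u0 ∈ [-1/18, 2/27)
j=9 picked index 8: u0 ∈ [-1/108, 7/108)
j=10 picked index 11: u0 ∈ [0, 1/6)
j=11 picked index 11: u0 ∈ [-1/12, 1/12)
intersection: [1/54, 1/36)

1/54 1/36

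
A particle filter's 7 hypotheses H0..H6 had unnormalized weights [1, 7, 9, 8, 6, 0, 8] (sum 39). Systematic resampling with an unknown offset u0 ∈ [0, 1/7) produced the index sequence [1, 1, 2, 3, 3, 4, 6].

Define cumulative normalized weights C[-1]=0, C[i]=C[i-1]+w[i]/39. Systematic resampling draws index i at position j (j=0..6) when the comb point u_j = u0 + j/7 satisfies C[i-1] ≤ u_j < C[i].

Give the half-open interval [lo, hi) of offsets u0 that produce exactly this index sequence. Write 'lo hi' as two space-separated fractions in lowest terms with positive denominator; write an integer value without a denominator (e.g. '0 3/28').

1/39 17/273

C = [1/39, 8/39, 17/39, 25/39, 31/39, 31/39, 1]
j=0 picked index 1: u0 ∈ [1/39, 8/39)
j=1 picked index 1: u0 ∈ [-32/273, 17/273)
j=2 picked index 2: u0 ∈ [-22/273, 41/273)
j=3 picked index 3: u0 ∈ [2/273, 58/273)
j=4 picked index 3: u0 ∈ [-37/273, 19/273)
j=5 picked index 4: u0 ∈ [-20/273, 22/273)
j=6 picked index 6: u0 ∈ [-17/273, 1/7)
intersection: [1/39, 17/273)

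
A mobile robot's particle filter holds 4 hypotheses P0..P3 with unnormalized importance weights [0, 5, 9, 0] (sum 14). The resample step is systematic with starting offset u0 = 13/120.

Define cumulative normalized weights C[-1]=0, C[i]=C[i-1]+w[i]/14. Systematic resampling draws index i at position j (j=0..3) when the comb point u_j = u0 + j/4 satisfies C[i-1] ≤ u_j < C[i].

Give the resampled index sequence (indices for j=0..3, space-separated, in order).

1 2 2 2

C = [0, 5/14, 1, 1]
j=0: u_0=13/120 ∈ [0, 5/14) → index 1
j=1: u_1=43/120 ∈ [5/14, 1) → index 2
j=2: u_2=73/120 ∈ [5/14, 1) → index 2
j=3: u_3=103/120 ∈ [5/14, 1) → index 2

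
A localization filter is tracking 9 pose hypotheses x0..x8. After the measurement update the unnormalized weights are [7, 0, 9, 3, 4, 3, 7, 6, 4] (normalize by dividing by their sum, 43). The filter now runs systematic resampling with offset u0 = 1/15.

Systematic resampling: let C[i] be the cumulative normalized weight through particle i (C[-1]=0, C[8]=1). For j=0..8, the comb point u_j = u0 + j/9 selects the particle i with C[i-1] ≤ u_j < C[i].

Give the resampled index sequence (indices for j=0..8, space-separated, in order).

C = [7/43, 7/43, 16/43, 19/43, 23/43, 26/43, 33/43, 39/43, 1]
j=0: u_0=1/15 ∈ [0, 7/43) → index 0
j=1: u_1=8/45 ∈ [7/43, 16/43) → index 2
j=2: u_2=13/45 ∈ [7/43, 16/43) → index 2
j=3: u_3=2/5 ∈ [16/43, 19/43) → index 3
j=4: u_4=23/45 ∈ [19/43, 23/43) → index 4
j=5: u_5=28/45 ∈ [26/43, 33/43) → index 6
j=6: u_6=11/15 ∈ [26/43, 33/43) → index 6
j=7: u_7=38/45 ∈ [33/43, 39/43) → index 7
j=8: u_8=43/45 ∈ [39/43, 1) → index 8

0 2 2 3 4 6 6 7 8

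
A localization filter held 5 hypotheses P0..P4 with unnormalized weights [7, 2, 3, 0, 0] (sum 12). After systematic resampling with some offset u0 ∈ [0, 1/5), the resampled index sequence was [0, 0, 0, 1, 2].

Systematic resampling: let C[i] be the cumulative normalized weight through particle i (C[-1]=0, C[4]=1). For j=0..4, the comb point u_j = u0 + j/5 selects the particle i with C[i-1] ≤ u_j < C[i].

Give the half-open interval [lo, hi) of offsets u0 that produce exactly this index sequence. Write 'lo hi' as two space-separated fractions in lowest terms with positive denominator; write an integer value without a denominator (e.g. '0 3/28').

0 3/20

C = [7/12, 3/4, 1, 1, 1]
j=0 picked index 0: u0 ∈ [0, 7/12)
j=1 picked index 0: u0 ∈ [-1/5, 23/60)
j=2 picked index 0: u0 ∈ [-2/5, 11/60)
j=3 picked index 1: u0 ∈ [-1/60, 3/20)
j=4 picked index 2: u0 ∈ [-1/20, 1/5)
intersection: [0, 3/20)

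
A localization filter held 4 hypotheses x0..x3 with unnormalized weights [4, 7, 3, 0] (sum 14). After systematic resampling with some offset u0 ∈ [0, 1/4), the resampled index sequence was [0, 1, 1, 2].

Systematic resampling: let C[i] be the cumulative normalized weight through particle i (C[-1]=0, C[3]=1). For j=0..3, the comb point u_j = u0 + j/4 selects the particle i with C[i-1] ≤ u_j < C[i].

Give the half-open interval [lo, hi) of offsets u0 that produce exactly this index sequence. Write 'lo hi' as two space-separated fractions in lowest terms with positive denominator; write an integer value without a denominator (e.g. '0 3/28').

1/28 1/4

C = [2/7, 11/14, 1, 1]
j=0 picked index 0: u0 ∈ [0, 2/7)
j=1 picked index 1: u0 ∈ [1/28, 15/28)
j=2 picked index 1: u0 ∈ [-3/14, 2/7)
j=3 picked index 2: u0 ∈ [1/28, 1/4)
intersection: [1/28, 1/4)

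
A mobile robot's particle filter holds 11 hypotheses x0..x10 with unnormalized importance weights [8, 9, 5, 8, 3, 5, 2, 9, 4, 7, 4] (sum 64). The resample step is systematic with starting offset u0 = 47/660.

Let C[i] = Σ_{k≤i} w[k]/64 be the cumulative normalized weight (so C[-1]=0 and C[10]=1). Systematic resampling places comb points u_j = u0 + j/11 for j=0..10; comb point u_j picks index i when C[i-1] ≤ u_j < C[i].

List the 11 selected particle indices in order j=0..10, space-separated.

C = [1/8, 17/64, 11/32, 15/32, 33/64, 19/32, 5/8, 49/64, 53/64, 15/16, 1]
j=0: u_0=47/660 ∈ [0, 1/8) → index 0
j=1: u_1=107/660 ∈ [1/8, 17/64) → index 1
j=2: u_2=167/660 ∈ [1/8, 17/64) → index 1
j=3: u_3=227/660 ∈ [11/32, 15/32) → index 3
j=4: u_4=287/660 ∈ [11/32, 15/32) → index 3
j=5: u_5=347/660 ∈ [33/64, 19/32) → index 5
j=6: u_6=37/60 ∈ [19/32, 5/8) → index 6
j=7: u_7=467/660 ∈ [5/8, 49/64) → index 7
j=8: u_8=527/660 ∈ [49/64, 53/64) → index 8
j=9: u_9=587/660 ∈ [53/64, 15/16) → index 9
j=10: u_10=647/660 ∈ [15/16, 1) → index 10

0 1 1 3 3 5 6 7 8 9 10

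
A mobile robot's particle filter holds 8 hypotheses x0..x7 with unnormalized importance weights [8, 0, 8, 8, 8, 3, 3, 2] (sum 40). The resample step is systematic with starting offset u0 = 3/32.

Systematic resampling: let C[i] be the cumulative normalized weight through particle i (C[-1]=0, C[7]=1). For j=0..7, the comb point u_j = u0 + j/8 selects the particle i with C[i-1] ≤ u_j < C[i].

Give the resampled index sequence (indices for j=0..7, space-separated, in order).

C = [1/5, 1/5, 2/5, 3/5, 4/5, 7/8, 19/20, 1]
j=0: u_0=3/32 ∈ [0, 1/5) → index 0
j=1: u_1=7/32 ∈ [1/5, 2/5) → index 2
j=2: u_2=11/32 ∈ [1/5, 2/5) → index 2
j=3: u_3=15/32 ∈ [2/5, 3/5) → index 3
j=4: u_4=19/32 ∈ [2/5, 3/5) → index 3
j=5: u_5=23/32 ∈ [3/5, 4/5) → index 4
j=6: u_6=27/32 ∈ [4/5, 7/8) → index 5
j=7: u_7=31/32 ∈ [19/20, 1) → index 7

0 2 2 3 3 4 5 7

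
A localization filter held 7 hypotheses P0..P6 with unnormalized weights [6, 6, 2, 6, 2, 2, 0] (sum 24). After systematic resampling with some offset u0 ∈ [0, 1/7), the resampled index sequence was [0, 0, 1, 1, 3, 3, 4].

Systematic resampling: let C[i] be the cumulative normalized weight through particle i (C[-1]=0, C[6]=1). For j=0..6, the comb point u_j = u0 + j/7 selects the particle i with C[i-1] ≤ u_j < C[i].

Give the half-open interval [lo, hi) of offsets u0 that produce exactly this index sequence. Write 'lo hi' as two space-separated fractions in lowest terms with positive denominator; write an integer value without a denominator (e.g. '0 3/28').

C = [1/4, 1/2, 7/12, 5/6, 11/12, 1, 1]
j=0 picked index 0: u0 ∈ [0, 1/4)
j=1 picked index 0: u0 ∈ [-1/7, 3/28)
j=2 picked index 1: u0 ∈ [-1/28, 3/14)
j=3 picked index 1: u0 ∈ [-5/28, 1/14)
j=4 picked index 3: u0 ∈ [1/84, 11/42)
j=5 picked index 3: u0 ∈ [-11/84, 5/42)
j=6 picked index 4: u0 ∈ [-1/42, 5/84)
intersection: [1/84, 5/84)

1/84 5/84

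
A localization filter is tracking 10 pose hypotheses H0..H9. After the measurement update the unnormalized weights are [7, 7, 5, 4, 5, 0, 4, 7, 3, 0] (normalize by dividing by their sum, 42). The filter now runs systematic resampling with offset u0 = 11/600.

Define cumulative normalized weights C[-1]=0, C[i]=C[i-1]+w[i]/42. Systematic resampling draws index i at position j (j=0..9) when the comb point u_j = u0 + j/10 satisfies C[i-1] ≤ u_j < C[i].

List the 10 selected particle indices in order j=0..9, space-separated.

C = [1/6, 1/3, 19/42, 23/42, 2/3, 2/3, 16/21, 13/14, 1, 1]
j=0: u_0=11/600 ∈ [0, 1/6) → index 0
j=1: u_1=71/600 ∈ [0, 1/6) → index 0
j=2: u_2=131/600 ∈ [1/6, 1/3) → index 1
j=3: u_3=191/600 ∈ [1/6, 1/3) → index 1
j=4: u_4=251/600 ∈ [1/3, 19/42) → index 2
j=5: u_5=311/600 ∈ [19/42, 23/42) → index 3
j=6: u_6=371/600 ∈ [23/42, 2/3) → index 4
j=7: u_7=431/600 ∈ [2/3, 16/21) → index 6
j=8: u_8=491/600 ∈ [16/21, 13/14) → index 7
j=9: u_9=551/600 ∈ [16/21, 13/14) → index 7

0 0 1 1 2 3 4 6 7 7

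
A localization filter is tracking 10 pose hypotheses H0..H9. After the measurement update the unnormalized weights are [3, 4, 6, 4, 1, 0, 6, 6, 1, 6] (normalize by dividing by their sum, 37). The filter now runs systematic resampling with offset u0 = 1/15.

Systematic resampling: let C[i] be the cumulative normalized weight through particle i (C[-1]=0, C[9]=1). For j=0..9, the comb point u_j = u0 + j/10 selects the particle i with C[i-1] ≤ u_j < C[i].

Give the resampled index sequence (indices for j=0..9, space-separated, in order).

0 1 2 3 4 6 7 7 9 9

C = [3/37, 7/37, 13/37, 17/37, 18/37, 18/37, 24/37, 30/37, 31/37, 1]
j=0: u_0=1/15 ∈ [0, 3/37) → index 0
j=1: u_1=1/6 ∈ [3/37, 7/37) → index 1
j=2: u_2=4/15 ∈ [7/37, 13/37) → index 2
j=3: u_3=11/30 ∈ [13/37, 17/37) → index 3
j=4: u_4=7/15 ∈ [17/37, 18/37) → index 4
j=5: u_5=17/30 ∈ [18/37, 24/37) → index 6
j=6: u_6=2/3 ∈ [24/37, 30/37) → index 7
j=7: u_7=23/30 ∈ [24/37, 30/37) → index 7
j=8: u_8=13/15 ∈ [31/37, 1) → index 9
j=9: u_9=29/30 ∈ [31/37, 1) → index 9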